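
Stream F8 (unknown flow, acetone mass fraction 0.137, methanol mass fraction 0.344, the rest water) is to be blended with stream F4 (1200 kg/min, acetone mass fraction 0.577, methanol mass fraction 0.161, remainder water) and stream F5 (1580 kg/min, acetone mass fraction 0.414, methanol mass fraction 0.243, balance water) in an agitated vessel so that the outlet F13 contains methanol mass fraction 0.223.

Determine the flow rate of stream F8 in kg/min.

Let F8 be the unknown flow. Total out = 2780 + F8.
methanol balance: 577.14 + 0.344·F8 = 0.223·(2780 + F8)
(0.344 − 0.223)·F8 = 0.223×2780 − 577.14 = 42.8
F8 = 42.8 / 0.121 = 353.72 kg/min

353.7 kg/min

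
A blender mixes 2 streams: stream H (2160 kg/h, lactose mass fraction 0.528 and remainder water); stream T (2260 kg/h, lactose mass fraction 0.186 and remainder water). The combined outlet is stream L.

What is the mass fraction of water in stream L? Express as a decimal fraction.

0.647

Total flow out = 2160 + 2260 = 4420 kg/h.
water in = 2160×0.472 + 2260×0.814 = 2859.2 kg/h.
water mass fraction in L = 2859.2/4420 = 0.647.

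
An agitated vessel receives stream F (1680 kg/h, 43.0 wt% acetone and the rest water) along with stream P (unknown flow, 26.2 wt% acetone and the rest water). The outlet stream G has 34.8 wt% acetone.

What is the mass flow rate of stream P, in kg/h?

Let P be the unknown flow. Total out = 1680 + P.
acetone balance: 722.4 + 0.262·P = 0.348·(1680 + P)
(0.262 − 0.348)·P = 0.348×1680 − 722.4 = -137.76
P = -137.76 / -0.086 = 1601.9 kg/h

1602 kg/h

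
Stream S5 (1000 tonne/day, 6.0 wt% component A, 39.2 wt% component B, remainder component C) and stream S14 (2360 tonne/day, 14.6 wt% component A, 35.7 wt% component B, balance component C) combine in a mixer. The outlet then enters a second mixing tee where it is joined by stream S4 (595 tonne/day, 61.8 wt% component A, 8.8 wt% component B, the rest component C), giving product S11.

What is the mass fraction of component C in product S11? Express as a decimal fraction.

Overall, product flow = 3955 tonne/day.
component C in = 1000×0.548 + 2360×0.497 + 595×0.294 = 1895.9 tonne/day.
component C fraction in S11 = 0.479.

0.479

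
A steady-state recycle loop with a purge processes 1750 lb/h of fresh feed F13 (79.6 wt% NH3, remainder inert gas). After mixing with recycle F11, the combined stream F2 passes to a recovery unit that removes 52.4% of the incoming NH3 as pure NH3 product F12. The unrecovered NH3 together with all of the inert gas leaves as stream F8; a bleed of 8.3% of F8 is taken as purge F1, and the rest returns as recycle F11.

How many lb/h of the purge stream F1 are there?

454.7 lb/h

inert gas enters only via F13 and leaves only via the purge: 1750×0.204 = 0.083×(inert gas in F8), and the recovery unit passes all inert gas, so inert gas in F2 = inert gas in F8 = 4301.2 lb/h.
NH3 in F2: m_A = 1750×0.796 + (1−0.083)·(1−0.524)·m_A, so m_A = 1393/0.5635 = 2472 lb/h.
F8 = (1−0.524)×2472 + 4301.2 = 5477.9 lb/h.
Purge F1 = 0.083×5477.9 = 454.66 lb/h.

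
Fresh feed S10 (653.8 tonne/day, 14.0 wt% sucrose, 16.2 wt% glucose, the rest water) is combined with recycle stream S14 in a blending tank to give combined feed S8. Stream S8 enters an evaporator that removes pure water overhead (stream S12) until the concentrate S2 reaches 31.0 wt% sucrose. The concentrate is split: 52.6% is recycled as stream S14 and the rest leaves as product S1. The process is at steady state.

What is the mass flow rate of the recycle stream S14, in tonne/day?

327.7 tonne/day

Overall sucrose balance (none leaves overhead): sucrose in fresh feed = sucrose in product, i.e. 653.8×0.140 = (1−0.526)·S2·0.310.
S2 = 91.532/(0.310×0.474) = 622.92 tonne/day.
Recycle S14 = 0.526×622.92 = 327.66 tonne/day.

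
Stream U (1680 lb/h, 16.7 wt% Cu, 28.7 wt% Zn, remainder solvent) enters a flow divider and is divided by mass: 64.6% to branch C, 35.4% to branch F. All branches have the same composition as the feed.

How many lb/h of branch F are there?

Branch F flow = 0.354×1680 = 594.72 lb/h.

594.7 lb/h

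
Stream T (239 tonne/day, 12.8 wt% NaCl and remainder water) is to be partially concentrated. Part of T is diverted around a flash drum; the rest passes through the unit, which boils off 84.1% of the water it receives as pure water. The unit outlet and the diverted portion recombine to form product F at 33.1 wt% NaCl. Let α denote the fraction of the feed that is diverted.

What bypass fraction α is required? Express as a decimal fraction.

0.164

All 239×0.128 = 30.592 tonne/day of NaCl reaches F, so F = 30.592/0.331 = 92.423 tonne/day and vapour = 146.58 tonne/day.
The evaporator receives (1−α)·239 of feed at 0.872 water and removes 0.841 of that water:
0.841×0.872×(1−α)×239 = 146.58
(1−α) = 146.58/175.27 = 0.8363;  α = 0.1637.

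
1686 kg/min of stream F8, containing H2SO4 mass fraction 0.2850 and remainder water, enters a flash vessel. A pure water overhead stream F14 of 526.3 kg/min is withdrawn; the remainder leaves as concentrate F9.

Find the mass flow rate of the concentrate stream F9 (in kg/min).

Concentrate = 1686 − 526.3 = 1159.7 kg/min.

1160 kg/min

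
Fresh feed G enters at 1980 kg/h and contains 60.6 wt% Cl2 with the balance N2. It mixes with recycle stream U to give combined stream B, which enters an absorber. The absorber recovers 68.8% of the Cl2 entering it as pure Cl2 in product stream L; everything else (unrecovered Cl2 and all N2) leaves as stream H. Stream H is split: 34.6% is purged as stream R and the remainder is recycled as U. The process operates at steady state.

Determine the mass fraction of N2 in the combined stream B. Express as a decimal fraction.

N2 enters only via G and leaves only via the purge: 1980×0.394 = 0.346×(N2 in H), and the absorber passes all N2, so N2 in B = N2 in H = 2254.7 kg/h.
Cl2 in B: m_A = 1980×0.606 + (1−0.346)·(1−0.688)·m_A, so m_A = 1199.9/0.7960 = 1507.5 kg/h.
B = 1507.5 + 2254.7 = 3762.2 kg/h.
N2 fraction in B = 2254.7/3762.2 = 0.599.

0.599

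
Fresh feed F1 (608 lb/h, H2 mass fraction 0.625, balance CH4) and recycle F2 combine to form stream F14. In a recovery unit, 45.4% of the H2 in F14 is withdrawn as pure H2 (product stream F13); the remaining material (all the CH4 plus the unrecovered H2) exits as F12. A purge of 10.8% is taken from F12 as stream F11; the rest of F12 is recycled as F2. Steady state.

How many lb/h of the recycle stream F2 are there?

CH4 enters only via F1 and leaves only via the purge: 608×0.375 = 0.108×(CH4 in F12), and the recovery unit passes all CH4, so CH4 in F14 = CH4 in F12 = 2111.1 lb/h.
H2 in F14: m_A = 608×0.625 + (1−0.108)·(1−0.454)·m_A, so m_A = 380/0.5130 = 740.79 lb/h.
F12 = (1−0.454)×740.79 + 2111.1 = 2515.6 lb/h.
Recycle F2 = (1−0.108)×2515.6 = 2243.9 lb/h.

2244 lb/h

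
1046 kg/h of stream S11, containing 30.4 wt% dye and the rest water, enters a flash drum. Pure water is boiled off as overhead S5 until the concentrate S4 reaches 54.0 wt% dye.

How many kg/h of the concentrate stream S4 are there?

dye is conserved: 1046×0.304 = 317.98 kg/h all reports to the concentrate.
Concentrate = 317.98/(target fraction) = 588.86 kg/h.

588.9 kg/h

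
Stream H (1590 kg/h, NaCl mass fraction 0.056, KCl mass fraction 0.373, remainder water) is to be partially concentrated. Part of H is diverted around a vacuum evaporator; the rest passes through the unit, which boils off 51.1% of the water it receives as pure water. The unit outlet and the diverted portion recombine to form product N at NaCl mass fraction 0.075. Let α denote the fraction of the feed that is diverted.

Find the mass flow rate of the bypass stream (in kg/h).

209.5 kg/h

All 1590×0.056 = 89.04 kg/h of NaCl reaches N, so N = 89.04/0.075 = 1187.2 kg/h and vapour = 402.8 kg/h.
The evaporator receives (1−α)·1590 of feed at 0.571 water and removes 0.511 of that water:
0.511×0.571×(1−α)×1590 = 402.8
(1−α) = 402.8/463.93 = 0.8682;  α = 0.1318.
Bypass flow = 0.1318×1590 = 209.51 kg/h.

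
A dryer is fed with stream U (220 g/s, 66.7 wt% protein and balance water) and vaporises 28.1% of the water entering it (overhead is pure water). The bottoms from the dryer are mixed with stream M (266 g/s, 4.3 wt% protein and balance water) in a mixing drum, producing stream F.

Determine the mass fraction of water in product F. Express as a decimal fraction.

Vapour removed = 0.281×0.333×220 = 20.586 g/s; concentrate = 199.41 g/s.
water reaching the mixer = 52.674 (from concentrate) + 266×0.957 = 307.24 g/s.
Product flow = 199.41 + 266 = 465.41 g/s; water fraction = 0.6601.

0.6601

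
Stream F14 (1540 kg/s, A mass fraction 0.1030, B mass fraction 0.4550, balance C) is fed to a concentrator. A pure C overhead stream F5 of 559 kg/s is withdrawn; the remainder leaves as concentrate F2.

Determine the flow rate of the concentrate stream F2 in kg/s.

Concentrate = 1540 − 559 = 981 kg/s.

981 kg/s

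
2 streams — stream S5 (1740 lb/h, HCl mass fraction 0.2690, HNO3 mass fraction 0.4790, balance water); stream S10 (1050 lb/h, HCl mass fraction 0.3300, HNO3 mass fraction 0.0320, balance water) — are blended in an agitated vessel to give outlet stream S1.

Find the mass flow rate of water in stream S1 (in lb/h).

1108 lb/h

water out = water in = 1740×0.252 + 1050×0.638 = 1108.4 lb/h.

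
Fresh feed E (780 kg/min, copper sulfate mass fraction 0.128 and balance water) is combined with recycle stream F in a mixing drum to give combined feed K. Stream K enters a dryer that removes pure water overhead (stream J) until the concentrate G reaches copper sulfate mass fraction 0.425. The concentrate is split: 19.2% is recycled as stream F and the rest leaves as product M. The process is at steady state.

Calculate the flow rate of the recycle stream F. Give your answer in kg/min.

55.82 kg/min

Overall copper sulfate balance (none leaves overhead): copper sulfate in fresh feed = copper sulfate in product, i.e. 780×0.128 = (1−0.192)·G·0.425.
G = 99.84/(0.425×0.808) = 290.74 kg/min.
Recycle F = 0.192×290.74 = 55.822 kg/min.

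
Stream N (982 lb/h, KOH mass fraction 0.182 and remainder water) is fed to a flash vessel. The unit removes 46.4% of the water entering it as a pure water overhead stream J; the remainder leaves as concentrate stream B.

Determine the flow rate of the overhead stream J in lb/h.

372.7 lb/h

water entering = 982×0.818 = 803.28 lb/h; overhead removed = 0.464×803.28 = 372.72 lb/h.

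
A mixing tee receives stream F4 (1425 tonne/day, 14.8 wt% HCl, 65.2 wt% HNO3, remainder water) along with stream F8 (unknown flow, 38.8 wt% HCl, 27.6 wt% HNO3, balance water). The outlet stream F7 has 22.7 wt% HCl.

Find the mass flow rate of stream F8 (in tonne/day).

Let F8 be the unknown flow. Total out = 1425 + F8.
HCl balance: 210.9 + 0.388·F8 = 0.227·(1425 + F8)
(0.388 − 0.227)·F8 = 0.227×1425 − 210.9 = 112.58
F8 = 112.58 / 0.161 = 699.22 tonne/day

699.2 tonne/day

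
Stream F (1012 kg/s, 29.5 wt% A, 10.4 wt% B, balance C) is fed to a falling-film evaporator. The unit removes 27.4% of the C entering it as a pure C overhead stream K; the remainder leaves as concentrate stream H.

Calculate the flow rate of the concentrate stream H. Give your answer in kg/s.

845.3 kg/s

C entering = 1012×0.601 = 608.21 kg/s; overhead removed = 0.274×608.21 = 166.65 kg/s.
Concentrate = 1012 − 166.65 = 845.35 kg/s.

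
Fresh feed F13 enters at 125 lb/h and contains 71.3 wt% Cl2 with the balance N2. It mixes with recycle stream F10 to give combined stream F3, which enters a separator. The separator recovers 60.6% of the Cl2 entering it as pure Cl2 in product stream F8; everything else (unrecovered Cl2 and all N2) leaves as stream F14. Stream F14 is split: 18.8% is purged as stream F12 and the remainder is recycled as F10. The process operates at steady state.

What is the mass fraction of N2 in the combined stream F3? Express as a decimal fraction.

0.593

N2 enters only via F13 and leaves only via the purge: 125×0.287 = 0.188×(N2 in F14), and the separator passes all N2, so N2 in F3 = N2 in F14 = 190.82 lb/h.
Cl2 in F3: m_A = 125×0.713 + (1−0.188)·(1−0.606)·m_A, so m_A = 89.125/0.6801 = 131.05 lb/h.
F3 = 131.05 + 190.82 = 321.88 lb/h.
N2 fraction in F3 = 190.82/321.88 = 0.593.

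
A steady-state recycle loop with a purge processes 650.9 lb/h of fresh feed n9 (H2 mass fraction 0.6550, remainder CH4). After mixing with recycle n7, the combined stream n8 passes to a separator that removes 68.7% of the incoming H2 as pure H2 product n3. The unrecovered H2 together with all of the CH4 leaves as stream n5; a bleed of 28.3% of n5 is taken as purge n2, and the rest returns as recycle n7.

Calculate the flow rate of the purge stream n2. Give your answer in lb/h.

CH4 enters only via n9 and leaves only via the purge: 650.9×0.345 = 0.283×(CH4 in n5), and the separator passes all CH4, so CH4 in n8 = CH4 in n5 = 793.5 lb/h.
H2 in n8: m_A = 650.9×0.655 + (1−0.283)·(1−0.687)·m_A, so m_A = 426.34/0.7756 = 549.7 lb/h.
n5 = (1−0.687)×549.7 + 793.5 = 965.56 lb/h.
Purge n2 = 0.283×965.56 = 273.25 lb/h.

273.3 lb/h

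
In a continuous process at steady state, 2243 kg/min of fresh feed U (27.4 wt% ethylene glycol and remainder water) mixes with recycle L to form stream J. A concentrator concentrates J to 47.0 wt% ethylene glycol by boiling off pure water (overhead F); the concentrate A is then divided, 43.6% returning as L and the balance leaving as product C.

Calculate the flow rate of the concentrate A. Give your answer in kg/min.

2318 kg/min

Overall ethylene glycol balance (none leaves overhead): ethylene glycol in fresh feed = ethylene glycol in product, i.e. 2243×0.274 = (1−0.436)·A·0.470.
A = 614.58/(0.470×0.564) = 2318.5 kg/min.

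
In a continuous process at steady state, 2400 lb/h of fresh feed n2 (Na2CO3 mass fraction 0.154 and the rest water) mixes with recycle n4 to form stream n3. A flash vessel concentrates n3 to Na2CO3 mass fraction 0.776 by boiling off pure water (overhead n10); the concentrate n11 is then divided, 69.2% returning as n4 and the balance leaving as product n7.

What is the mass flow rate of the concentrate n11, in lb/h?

1546 lb/h

Overall Na2CO3 balance (none leaves overhead): Na2CO3 in fresh feed = Na2CO3 in product, i.e. 2400×0.154 = (1−0.692)·n11·0.776.
n11 = 369.6/(0.776×0.308) = 1546.4 lb/h.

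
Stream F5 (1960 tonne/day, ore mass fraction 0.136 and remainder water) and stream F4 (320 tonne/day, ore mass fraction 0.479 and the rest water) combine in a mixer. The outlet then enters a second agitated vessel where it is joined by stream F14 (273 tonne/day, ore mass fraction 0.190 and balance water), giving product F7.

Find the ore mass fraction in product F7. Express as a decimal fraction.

0.185

Overall, product flow = 2553 tonne/day.
ore in = 1960×0.136 + 320×0.479 + 273×0.190 = 471.71 tonne/day.
ore fraction in F7 = 0.185.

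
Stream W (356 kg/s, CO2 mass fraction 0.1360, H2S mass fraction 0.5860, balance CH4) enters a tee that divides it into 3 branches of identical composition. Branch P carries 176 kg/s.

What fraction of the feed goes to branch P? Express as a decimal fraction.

0.494

Fraction to P = 176/356 = 0.4944.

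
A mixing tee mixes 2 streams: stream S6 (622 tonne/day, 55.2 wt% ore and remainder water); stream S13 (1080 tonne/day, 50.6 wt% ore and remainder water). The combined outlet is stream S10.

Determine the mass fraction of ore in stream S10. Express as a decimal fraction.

Total flow out = 622 + 1080 = 1702 tonne/day.
ore in = 622×0.552 + 1080×0.506 = 889.82 tonne/day.
ore mass fraction in S10 = 889.82/1702 = 0.523.

0.523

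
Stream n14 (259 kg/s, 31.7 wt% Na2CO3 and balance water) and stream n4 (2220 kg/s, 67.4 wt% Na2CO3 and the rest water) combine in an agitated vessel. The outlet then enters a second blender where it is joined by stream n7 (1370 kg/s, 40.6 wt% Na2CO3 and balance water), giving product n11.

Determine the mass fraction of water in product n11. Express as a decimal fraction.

0.4454

Overall, product flow = 3849 kg/s.
water in = 259×0.683 + 2220×0.326 + 1370×0.594 = 1714.4 kg/s.
water fraction in n11 = 0.4454.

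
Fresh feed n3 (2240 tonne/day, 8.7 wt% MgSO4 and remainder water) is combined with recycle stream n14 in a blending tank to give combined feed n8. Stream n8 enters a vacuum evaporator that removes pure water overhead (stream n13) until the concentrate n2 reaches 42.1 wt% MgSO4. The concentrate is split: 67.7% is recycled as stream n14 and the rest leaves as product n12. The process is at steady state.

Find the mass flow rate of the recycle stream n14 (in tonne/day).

Overall MgSO4 balance (none leaves overhead): MgSO4 in fresh feed = MgSO4 in product, i.e. 2240×0.087 = (1−0.677)·n2·0.421.
n2 = 194.88/(0.421×0.323) = 1433.1 tonne/day.
Recycle n14 = 0.677×1433.1 = 970.22 tonne/day.

970.2 tonne/day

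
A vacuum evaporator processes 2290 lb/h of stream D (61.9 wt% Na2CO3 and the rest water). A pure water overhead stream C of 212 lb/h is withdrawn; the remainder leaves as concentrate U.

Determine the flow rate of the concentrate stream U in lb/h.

2078 lb/h

Concentrate = 2290 − 212 = 2078 lb/h.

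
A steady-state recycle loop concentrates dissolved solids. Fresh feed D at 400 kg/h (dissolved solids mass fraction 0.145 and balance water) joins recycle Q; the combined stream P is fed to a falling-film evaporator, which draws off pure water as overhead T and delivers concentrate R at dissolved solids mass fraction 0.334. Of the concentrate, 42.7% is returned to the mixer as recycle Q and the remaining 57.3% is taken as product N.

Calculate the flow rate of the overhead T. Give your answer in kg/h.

226.3 kg/h

Overall dissolved solids balance (none leaves overhead): dissolved solids in fresh feed = dissolved solids in product, i.e. 400×0.145 = (1−0.427)·R·0.334.
R = 58/(0.334×0.573) = 303.06 kg/h.
Recycle Q = 0.427×303.06 = 129.41 kg/h.
Combined feed P = 400 + 129.41 = 529.41 kg/h.
Overhead T = P − R = 529.41 − 303.06 = 226.35 kg/h.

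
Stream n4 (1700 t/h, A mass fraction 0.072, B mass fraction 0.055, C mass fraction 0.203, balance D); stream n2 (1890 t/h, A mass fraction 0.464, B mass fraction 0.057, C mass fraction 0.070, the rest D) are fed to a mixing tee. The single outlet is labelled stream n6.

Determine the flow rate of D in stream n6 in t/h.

D out = D in = 1700×0.670 + 1890×0.409 = 1912 t/h.

1912 t/h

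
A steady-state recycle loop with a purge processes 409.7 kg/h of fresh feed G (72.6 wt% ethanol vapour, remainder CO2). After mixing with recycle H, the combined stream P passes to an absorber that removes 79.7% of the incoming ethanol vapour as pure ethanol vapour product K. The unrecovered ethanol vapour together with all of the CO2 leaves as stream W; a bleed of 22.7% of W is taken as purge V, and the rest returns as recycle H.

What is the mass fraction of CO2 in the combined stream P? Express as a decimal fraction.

CO2 enters only via G and leaves only via the purge: 409.7×0.274 = 0.227×(CO2 in W), and the absorber passes all CO2, so CO2 in P = CO2 in W = 494.53 kg/h.
ethanol vapour in P: m_A = 409.7×0.726 + (1−0.227)·(1−0.797)·m_A, so m_A = 297.44/0.8431 = 352.8 kg/h.
P = 352.8 + 494.53 = 847.33 kg/h.
CO2 fraction in P = 494.53/847.33 = 0.584.

0.584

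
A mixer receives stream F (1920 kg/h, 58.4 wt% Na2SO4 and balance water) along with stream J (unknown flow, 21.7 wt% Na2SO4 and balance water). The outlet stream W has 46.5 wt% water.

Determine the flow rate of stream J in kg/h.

295.8 kg/h

Let J be the unknown flow. Total out = 1920 + J.
water balance: 798.72 + 0.783·J = 0.465·(1920 + J)
(0.783 − 0.465)·J = 0.465×1920 − 798.72 = 94.08
J = 94.08 / 0.318 = 295.85 kg/h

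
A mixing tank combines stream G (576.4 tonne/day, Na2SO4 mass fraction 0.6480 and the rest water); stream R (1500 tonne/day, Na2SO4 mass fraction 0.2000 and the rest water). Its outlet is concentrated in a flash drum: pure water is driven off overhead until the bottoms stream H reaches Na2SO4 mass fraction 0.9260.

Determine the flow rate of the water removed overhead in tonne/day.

Na2SO4 entering = 576.4×0.648 + 1500×0.200 = 673.51 tonne/day.
All Na2SO4 reports to H, so H = 673.51/0.926 = 727.33 tonne/day.
Total feed = 2076.4 tonne/day; overhead = 2076.4 − 727.33 = 1349.1 tonne/day.

1349 tonne/day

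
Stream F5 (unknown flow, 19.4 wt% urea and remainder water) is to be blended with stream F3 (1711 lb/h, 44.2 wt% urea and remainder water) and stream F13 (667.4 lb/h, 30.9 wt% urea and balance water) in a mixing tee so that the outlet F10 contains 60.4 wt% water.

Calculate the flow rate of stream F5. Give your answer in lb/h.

102.2 lb/h

Let F5 be the unknown flow. Total out = 2378.4 + F5.
water balance: 1415.9 + 0.806·F5 = 0.604·(2378.4 + F5)
(0.806 − 0.604)·F5 = 0.604×2378.4 − 1415.9 = 20.642
F5 = 20.642 / 0.202 = 102.19 lb/h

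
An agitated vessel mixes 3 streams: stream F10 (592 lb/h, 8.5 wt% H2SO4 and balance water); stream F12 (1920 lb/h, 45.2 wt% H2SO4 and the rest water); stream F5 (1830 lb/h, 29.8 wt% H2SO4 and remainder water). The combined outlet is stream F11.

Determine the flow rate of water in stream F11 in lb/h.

2878 lb/h

water out = water in = 592×0.915 + 1920×0.548 + 1830×0.702 = 2878.5 lb/h.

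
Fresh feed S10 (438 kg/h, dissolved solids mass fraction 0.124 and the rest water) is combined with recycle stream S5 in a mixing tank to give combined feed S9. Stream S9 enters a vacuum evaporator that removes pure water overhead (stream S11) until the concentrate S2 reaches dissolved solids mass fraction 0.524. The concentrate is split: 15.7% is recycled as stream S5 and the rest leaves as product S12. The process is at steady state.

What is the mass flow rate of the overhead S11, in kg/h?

Overall dissolved solids balance (none leaves overhead): dissolved solids in fresh feed = dissolved solids in product, i.e. 438×0.124 = (1−0.157)·S2·0.524.
S2 = 54.312/(0.524×0.843) = 122.95 kg/h.
Recycle S5 = 0.157×122.95 = 19.304 kg/h.
Combined feed S9 = 438 + 19.304 = 457.3 kg/h.
Overhead S11 = S9 − S2 = 457.3 − 122.95 = 334.35 kg/h.

334.4 kg/h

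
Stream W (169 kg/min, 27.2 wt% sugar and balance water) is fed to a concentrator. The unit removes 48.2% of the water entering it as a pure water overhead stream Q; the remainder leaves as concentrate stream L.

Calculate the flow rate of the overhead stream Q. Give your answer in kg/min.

59.3 kg/min

water entering = 169×0.728 = 123.03 kg/min; overhead removed = 0.482×123.03 = 59.301 kg/min.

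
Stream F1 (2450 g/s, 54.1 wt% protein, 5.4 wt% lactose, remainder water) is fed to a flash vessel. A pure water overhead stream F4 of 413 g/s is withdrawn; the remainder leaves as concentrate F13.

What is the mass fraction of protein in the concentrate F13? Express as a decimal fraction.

0.651

protein is not removed: 2450×0.541 = 1325.5 g/s of protein enters F13.
Concentrate = 2450 − 413 = 2037 g/s.
Mass fraction = 1325.5/2037 = 0.651.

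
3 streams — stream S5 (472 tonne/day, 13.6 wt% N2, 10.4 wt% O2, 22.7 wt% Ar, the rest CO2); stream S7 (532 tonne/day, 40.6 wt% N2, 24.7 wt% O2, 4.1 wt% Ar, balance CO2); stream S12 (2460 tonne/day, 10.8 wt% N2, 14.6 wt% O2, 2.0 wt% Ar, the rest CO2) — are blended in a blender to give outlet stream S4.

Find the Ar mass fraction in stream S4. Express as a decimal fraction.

Total flow out = 472 + 532 + 2460 = 3464 tonne/day.
Ar in = 472×0.227 + 532×0.041 + 2460×0.020 = 178.16 tonne/day.
Ar mass fraction in S4 = 178.16/3464 = 0.051.

0.051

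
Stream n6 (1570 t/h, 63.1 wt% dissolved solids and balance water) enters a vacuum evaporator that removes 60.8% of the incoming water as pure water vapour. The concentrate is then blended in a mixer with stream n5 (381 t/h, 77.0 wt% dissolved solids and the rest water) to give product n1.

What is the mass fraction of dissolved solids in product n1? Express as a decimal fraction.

Vapour removed = 0.608×0.369×1570 = 352.23 t/h; concentrate = 1217.8 t/h.
dissolved solids reaching the mixer = 990.67 (from concentrate) + 381×0.770 = 1284 t/h.
Product flow = 1217.8 + 381 = 1598.8 t/h; dissolved solids fraction = 0.803.

0.803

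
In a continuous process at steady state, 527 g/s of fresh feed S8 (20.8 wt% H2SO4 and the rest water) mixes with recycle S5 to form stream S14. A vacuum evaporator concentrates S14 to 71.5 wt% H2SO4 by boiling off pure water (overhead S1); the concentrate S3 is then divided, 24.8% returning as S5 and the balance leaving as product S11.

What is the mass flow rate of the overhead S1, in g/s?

373.7 g/s

Overall H2SO4 balance (none leaves overhead): H2SO4 in fresh feed = H2SO4 in product, i.e. 527×0.208 = (1−0.248)·S3·0.715.
S3 = 109.62/(0.715×0.752) = 203.87 g/s.
Recycle S5 = 0.248×203.87 = 50.559 g/s.
Combined feed S14 = 527 + 50.559 = 577.56 g/s.
Overhead S1 = S14 − S3 = 577.56 − 203.87 = 373.69 g/s.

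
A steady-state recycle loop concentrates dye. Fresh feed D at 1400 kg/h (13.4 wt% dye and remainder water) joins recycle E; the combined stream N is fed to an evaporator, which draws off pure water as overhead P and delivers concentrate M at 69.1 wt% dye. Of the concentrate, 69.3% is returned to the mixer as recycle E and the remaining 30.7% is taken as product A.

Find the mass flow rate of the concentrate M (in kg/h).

Overall dye balance (none leaves overhead): dye in fresh feed = dye in product, i.e. 1400×0.134 = (1−0.693)·M·0.691.
M = 187.6/(0.691×0.307) = 884.33 kg/h.

884.3 kg/h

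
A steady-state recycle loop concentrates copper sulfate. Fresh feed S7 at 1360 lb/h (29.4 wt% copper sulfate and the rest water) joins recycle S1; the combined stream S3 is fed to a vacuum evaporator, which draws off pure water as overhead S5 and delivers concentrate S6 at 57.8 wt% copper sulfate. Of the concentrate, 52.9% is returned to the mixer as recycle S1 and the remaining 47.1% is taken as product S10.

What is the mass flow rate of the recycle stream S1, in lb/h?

777 lb/h

Overall copper sulfate balance (none leaves overhead): copper sulfate in fresh feed = copper sulfate in product, i.e. 1360×0.294 = (1−0.529)·S6·0.578.
S6 = 399.84/(0.578×0.471) = 1468.7 lb/h.
Recycle S1 = 0.529×1468.7 = 776.95 lb/h.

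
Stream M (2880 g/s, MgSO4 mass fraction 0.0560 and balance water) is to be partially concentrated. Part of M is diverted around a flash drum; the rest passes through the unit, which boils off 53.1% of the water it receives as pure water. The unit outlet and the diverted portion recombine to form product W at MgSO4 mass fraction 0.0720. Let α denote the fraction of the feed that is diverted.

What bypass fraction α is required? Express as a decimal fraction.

All 2880×0.056 = 161.28 g/s of MgSO4 reaches W, so W = 161.28/0.072 = 2240 g/s and vapour = 640 g/s.
The evaporator receives (1−α)·2880 of feed at 0.944 water and removes 0.531 of that water:
0.531×0.944×(1−α)×2880 = 640
(1−α) = 640/1443.6 = 0.4433;  α = 0.5567.

0.557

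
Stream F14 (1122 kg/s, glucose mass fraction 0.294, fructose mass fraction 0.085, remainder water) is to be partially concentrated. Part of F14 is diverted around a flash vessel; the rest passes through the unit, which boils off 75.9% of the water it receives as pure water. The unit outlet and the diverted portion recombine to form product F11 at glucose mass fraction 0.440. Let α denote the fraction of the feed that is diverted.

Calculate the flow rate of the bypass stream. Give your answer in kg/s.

332.1 kg/s

All 1122×0.294 = 329.87 kg/s of glucose reaches F11, so F11 = 329.87/0.440 = 749.7 kg/s and vapour = 372.3 kg/s.
The evaporator receives (1−α)·1122 of feed at 0.621 water and removes 0.759 of that water:
0.759×0.621×(1−α)×1122 = 372.3
(1−α) = 372.3/528.84 = 0.7040;  α = 0.2960.
Bypass flow = 0.2960×1122 = 332.12 kg/s.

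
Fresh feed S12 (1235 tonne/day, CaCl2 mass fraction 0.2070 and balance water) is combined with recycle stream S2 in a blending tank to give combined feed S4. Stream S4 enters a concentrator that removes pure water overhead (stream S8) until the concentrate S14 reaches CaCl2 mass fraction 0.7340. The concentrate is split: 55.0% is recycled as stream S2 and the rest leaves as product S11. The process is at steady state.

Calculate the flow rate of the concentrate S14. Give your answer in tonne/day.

774 tonne/day

Overall CaCl2 balance (none leaves overhead): CaCl2 in fresh feed = CaCl2 in product, i.e. 1235×0.207 = (1−0.550)·S14·0.734.
S14 = 255.64/(0.734×0.450) = 773.98 tonne/day.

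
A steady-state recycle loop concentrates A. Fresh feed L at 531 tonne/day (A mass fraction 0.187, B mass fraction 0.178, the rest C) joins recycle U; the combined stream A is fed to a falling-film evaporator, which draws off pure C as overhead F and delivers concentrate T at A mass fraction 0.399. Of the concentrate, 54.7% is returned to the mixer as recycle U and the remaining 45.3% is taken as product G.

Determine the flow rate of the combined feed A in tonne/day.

831.5 tonne/day

Overall A balance (none leaves overhead): A in fresh feed = A in product, i.e. 531×0.187 = (1−0.547)·T·0.399.
T = 99.297/(0.399×0.453) = 549.37 tonne/day.
Recycle U = 0.547×549.37 = 300.51 tonne/day.
Combined feed A = 531 + 300.51 = 831.51 tonne/day.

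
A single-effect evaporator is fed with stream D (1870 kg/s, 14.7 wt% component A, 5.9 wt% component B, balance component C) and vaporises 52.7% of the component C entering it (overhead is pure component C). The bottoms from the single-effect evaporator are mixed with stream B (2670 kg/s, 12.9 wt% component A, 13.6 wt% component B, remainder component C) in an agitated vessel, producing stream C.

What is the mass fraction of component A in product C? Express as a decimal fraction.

Vapour removed = 0.527×0.794×1870 = 782.48 kg/s; concentrate = 1087.5 kg/s.
component A reaching the mixer = 274.89 (from concentrate) + 2670×0.129 = 619.32 kg/s.
Product flow = 1087.5 + 2670 = 3757.5 kg/s; component A fraction = 0.1648.

0.1648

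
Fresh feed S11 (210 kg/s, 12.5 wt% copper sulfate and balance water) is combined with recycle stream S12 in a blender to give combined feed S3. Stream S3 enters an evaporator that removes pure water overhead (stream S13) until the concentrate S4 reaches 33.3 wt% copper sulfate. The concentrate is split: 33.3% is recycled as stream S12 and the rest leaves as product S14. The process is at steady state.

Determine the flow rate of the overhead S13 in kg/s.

131.2 kg/s

Overall copper sulfate balance (none leaves overhead): copper sulfate in fresh feed = copper sulfate in product, i.e. 210×0.125 = (1−0.333)·S4·0.333.
S4 = 26.25/(0.333×0.667) = 118.18 kg/s.
Recycle S12 = 0.333×118.18 = 39.355 kg/s.
Combined feed S3 = 210 + 39.355 = 249.36 kg/s.
Overhead S13 = S3 − S4 = 249.36 − 118.18 = 131.17 kg/s.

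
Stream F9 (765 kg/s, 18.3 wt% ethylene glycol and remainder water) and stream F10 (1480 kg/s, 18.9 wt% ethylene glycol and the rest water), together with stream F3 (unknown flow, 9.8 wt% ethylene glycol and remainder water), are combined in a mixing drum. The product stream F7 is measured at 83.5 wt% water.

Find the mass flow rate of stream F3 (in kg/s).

Let F3 be the unknown flow. Total out = 2245 + F3.
water balance: 1825.3 + 0.902·F3 = 0.835·(2245 + F3)
(0.902 − 0.835)·F3 = 0.835×2245 − 1825.3 = 49.29
F3 = 49.29 / 0.067 = 735.67 kg/s

735.7 kg/s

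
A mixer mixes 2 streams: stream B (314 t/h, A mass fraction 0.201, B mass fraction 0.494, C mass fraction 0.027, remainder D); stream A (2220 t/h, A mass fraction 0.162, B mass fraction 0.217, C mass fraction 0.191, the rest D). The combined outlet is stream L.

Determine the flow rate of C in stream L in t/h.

432.5 t/h

C out = C in = 314×0.027 + 2220×0.191 = 432.5 t/h.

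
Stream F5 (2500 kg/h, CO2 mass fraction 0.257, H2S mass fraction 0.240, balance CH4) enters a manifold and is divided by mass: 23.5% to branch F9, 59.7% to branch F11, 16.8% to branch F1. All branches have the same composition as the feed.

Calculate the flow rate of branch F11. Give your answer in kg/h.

1492 kg/h

Branch F11 flow = 0.597×2500 = 1492.5 kg/h.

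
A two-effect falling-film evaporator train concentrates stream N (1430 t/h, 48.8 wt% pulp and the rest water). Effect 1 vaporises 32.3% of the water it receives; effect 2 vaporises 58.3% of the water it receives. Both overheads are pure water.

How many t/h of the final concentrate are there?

904.5 t/h

water in feed = 1430×0.512 = 732.16 t/h.
After stage 1: water left = (1−0.323)×732.16 = 495.67; stream total = 1193.5 t/h.
After stage 2: water left = (1−0.583)×495.67 = 206.7; final concentrate = 904.54 t/h.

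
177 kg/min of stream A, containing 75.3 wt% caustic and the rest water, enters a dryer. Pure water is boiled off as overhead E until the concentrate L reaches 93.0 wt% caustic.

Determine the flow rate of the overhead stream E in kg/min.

caustic is conserved: 177×0.753 = 133.28 kg/min all reports to the concentrate.
Concentrate = 133.28/(target fraction) = 143.31 kg/min.
Overhead = 177 − 143.31 = 33.687 kg/min.

33.69 kg/min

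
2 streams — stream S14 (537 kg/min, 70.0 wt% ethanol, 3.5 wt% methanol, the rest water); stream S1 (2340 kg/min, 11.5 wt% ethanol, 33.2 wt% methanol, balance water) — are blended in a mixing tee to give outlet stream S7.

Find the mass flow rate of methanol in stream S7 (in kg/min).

methanol out = methanol in = 537×0.035 + 2340×0.332 = 795.67 kg/min.

795.7 kg/min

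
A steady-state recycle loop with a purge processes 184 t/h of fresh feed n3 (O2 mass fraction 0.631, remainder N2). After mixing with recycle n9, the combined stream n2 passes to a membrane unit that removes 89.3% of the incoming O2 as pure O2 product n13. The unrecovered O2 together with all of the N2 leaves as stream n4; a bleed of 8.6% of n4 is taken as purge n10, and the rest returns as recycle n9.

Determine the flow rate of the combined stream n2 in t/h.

918.2 t/h

N2 enters only via n3 and leaves only via the purge: 184×0.369 = 0.086×(N2 in n4), and the membrane unit passes all N2, so N2 in n2 = N2 in n4 = 789.49 t/h.
O2 in n2: m_A = 184×0.631 + (1−0.086)·(1−0.893)·m_A, so m_A = 116.1/0.9022 = 128.69 t/h.
n2 = 128.69 + 789.49 = 918.18 t/h.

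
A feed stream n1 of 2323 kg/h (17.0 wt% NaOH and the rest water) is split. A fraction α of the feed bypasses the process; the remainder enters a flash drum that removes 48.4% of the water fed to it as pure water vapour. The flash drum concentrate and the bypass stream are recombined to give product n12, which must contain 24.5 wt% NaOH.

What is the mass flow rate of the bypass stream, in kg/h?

All 2323×0.170 = 394.91 kg/h of NaOH reaches n12, so n12 = 394.91/0.245 = 1611.9 kg/h and vapour = 711.12 kg/h.
The evaporator receives (1−α)·2323 of feed at 0.830 water and removes 0.484 of that water:
0.484×0.830×(1−α)×2323 = 711.12
(1−α) = 711.12/933.2 = 0.7620;  α = 0.2380.
Bypass flow = 0.2380×2323 = 552.81 kg/h.

552.8 kg/h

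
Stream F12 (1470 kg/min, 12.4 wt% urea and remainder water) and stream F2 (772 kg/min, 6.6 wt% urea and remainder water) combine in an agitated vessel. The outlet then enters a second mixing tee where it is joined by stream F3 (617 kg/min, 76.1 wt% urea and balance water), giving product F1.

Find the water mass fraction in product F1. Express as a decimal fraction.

0.754

Overall, product flow = 2859 kg/min.
water in = 1470×0.876 + 772×0.934 + 617×0.239 = 2156.2 kg/min.
water fraction in F1 = 0.754.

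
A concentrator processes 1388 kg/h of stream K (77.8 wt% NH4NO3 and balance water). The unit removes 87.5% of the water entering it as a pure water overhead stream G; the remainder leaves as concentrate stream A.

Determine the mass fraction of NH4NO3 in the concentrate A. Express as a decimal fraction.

0.966

NH4NO3 is not removed: 1388×0.778 = 1079.9 kg/h of NH4NO3 enters A.
water entering = 1388×0.222 = 308.14 kg/h; overhead removed = 0.875×308.14 = 269.62 kg/h.
Concentrate = 1388 − 269.62 = 1118.4 kg/h.
Mass fraction = 1079.9/1118.4 = 0.966.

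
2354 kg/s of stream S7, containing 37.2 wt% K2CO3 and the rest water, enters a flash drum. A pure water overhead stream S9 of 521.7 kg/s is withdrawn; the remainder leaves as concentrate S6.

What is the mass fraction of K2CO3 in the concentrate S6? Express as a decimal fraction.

0.478

K2CO3 is not removed: 2354×0.372 = 875.69 kg/s of K2CO3 enters S6.
Concentrate = 2354 − 521.7 = 1832.3 kg/s.
Mass fraction = 875.69/1832.3 = 0.478.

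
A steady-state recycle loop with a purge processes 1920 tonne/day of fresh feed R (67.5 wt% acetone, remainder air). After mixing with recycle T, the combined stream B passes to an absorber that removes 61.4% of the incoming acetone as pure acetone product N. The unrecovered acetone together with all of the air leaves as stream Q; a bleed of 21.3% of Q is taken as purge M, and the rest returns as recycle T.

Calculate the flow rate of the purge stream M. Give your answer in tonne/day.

air enters only via R and leaves only via the purge: 1920×0.325 = 0.213×(air in Q), and the absorber passes all air, so air in B = air in Q = 2929.6 tonne/day.
acetone in B: m_A = 1920×0.675 + (1−0.213)·(1−0.614)·m_A, so m_A = 1296/0.6962 = 1861.5 tonne/day.
Q = (1−0.614)×1861.5 + 2929.6 = 3648.1 tonne/day.
Purge M = 0.213×3648.1 = 777.05 tonne/day.

777 tonne/day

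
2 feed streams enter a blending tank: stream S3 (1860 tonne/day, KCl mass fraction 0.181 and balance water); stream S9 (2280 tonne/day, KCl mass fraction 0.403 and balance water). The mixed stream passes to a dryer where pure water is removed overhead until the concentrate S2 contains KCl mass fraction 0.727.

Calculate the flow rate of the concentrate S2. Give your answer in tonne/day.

KCl entering = 1860×0.181 + 2280×0.403 = 1255.5 tonne/day.
All KCl reports to S2, so S2 = 1255.5/0.727 = 1727 tonne/day.

1727 tonne/day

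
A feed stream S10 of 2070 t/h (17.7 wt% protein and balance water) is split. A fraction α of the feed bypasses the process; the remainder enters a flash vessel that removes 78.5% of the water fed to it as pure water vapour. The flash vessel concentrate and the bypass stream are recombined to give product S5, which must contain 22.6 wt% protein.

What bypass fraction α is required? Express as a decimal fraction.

All 2070×0.177 = 366.39 t/h of protein reaches S5, so S5 = 366.39/0.226 = 1621.2 t/h and vapour = 448.81 t/h.
The evaporator receives (1−α)·2070 of feed at 0.823 water and removes 0.785 of that water:
0.785×0.823×(1−α)×2070 = 448.81
(1−α) = 448.81/1337.3 = 0.3356;  α = 0.6644.

0.664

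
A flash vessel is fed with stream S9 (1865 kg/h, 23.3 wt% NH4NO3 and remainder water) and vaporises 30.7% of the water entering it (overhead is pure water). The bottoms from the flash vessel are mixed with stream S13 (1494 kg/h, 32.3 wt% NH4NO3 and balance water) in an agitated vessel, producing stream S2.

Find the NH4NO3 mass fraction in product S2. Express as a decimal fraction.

Vapour removed = 0.307×0.767×1865 = 439.15 kg/h; concentrate = 1425.9 kg/h.
NH4NO3 reaching the mixer = 434.55 (from concentrate) + 1494×0.323 = 917.11 kg/h.
Product flow = 1425.9 + 1494 = 2919.9 kg/h; NH4NO3 fraction = 0.314.

0.314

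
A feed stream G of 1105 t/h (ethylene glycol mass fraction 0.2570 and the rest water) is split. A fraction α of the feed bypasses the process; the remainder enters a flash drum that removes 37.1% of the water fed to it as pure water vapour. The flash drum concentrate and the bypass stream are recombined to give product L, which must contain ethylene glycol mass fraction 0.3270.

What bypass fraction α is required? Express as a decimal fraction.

All 1105×0.257 = 283.99 t/h of ethylene glycol reaches L, so L = 283.99/0.327 = 868.46 t/h and vapour = 236.54 t/h.
The evaporator receives (1−α)·1105 of feed at 0.743 water and removes 0.371 of that water:
0.371×0.743×(1−α)×1105 = 236.54
(1−α) = 236.54/304.6 = 0.7766;  α = 0.2234.

0.223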